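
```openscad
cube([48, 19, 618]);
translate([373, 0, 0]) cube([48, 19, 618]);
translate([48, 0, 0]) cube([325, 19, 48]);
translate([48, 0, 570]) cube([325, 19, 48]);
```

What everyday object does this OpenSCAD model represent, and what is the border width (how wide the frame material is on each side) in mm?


A picture frame. The border width is 48 mm.

Four thin pieces enclosing a rectangular opening — a picture frame. The two full-height stiles are 618 mm tall; the top rail sits at z = 570 and is 48 mm tall, so the border above the opening is 618 − 570 = 48 mm, matching the stile x-width.


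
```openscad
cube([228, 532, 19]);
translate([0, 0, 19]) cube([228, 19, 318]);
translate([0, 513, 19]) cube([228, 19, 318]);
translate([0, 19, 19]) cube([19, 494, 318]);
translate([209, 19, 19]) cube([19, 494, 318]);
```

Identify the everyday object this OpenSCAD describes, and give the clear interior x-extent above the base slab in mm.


An open box. The internal width is 190 mm.

A 228×532 base slab with four walls standing on it — an open box. The base is 228 mm wide and the walls are 19 mm thick, so the internal width is 228 − 2 × 19 = 190 mm.


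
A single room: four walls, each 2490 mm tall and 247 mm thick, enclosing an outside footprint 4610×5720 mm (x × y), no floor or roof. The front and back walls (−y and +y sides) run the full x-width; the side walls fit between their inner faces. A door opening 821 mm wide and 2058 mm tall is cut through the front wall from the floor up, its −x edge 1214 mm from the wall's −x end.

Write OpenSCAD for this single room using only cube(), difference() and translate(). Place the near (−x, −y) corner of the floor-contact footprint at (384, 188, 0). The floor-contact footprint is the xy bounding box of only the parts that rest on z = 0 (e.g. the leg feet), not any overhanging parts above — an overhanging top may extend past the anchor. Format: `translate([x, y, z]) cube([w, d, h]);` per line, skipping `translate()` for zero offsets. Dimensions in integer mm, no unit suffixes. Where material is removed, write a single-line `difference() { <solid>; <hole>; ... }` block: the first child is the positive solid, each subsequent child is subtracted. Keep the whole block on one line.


difference() { translate([384, 188, 0]) cube([4610, 247, 2490]); translate([1598, 188, 0]) cube([821, 247, 2058]); }
translate([384, 5661, 0]) cube([4610, 247, 2490]);
translate([384, 435, 0]) cube([247, 5226, 2490]);
translate([4747, 435, 0]) cube([247, 5226, 2490]);


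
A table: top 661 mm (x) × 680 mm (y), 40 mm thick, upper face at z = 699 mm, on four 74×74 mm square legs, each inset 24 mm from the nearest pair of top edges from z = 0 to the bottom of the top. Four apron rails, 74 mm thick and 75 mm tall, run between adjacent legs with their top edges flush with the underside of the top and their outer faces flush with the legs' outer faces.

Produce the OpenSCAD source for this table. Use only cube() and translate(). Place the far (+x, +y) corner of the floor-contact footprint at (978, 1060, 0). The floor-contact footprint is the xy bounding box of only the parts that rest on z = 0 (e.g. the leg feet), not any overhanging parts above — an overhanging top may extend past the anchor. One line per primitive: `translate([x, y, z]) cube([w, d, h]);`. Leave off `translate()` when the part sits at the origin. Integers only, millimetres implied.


translate([341, 404, 659]) cube([661, 680, 40]);
translate([365, 428, 0]) cube([74, 74, 659]);
translate([904, 428, 0]) cube([74, 74, 659]);
translate([365, 986, 0]) cube([74, 74, 659]);
translate([904, 986, 0]) cube([74, 74, 659]);
translate([439, 428, 584]) cube([465, 74, 75]);
translate([439, 986, 584]) cube([465, 74, 75]);
translate([365, 502, 584]) cube([74, 484, 75]);
translate([904, 502, 584]) cube([74, 484, 75]);


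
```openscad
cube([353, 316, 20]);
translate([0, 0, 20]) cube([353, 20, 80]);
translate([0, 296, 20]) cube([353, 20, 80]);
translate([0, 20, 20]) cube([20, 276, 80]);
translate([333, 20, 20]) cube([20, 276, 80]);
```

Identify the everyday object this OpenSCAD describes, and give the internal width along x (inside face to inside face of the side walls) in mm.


An open box. The internal width is 313 mm.

A 353×316 base slab with four walls standing on it — an open box. The base is 353 mm wide and the walls are 20 mm thick, so the internal width is 353 − 2 × 20 = 313 mm.


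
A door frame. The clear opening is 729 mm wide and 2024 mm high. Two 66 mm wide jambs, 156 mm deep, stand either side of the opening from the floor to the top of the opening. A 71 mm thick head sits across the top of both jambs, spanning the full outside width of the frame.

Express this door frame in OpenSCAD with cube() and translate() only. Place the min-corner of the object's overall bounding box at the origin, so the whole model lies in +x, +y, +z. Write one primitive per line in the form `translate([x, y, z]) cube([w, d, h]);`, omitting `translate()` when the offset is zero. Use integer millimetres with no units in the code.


cube([66, 156, 2024]);
translate([795, 0, 0]) cube([66, 156, 2024]);
translate([0, 0, 2024]) cube([861, 156, 71]);


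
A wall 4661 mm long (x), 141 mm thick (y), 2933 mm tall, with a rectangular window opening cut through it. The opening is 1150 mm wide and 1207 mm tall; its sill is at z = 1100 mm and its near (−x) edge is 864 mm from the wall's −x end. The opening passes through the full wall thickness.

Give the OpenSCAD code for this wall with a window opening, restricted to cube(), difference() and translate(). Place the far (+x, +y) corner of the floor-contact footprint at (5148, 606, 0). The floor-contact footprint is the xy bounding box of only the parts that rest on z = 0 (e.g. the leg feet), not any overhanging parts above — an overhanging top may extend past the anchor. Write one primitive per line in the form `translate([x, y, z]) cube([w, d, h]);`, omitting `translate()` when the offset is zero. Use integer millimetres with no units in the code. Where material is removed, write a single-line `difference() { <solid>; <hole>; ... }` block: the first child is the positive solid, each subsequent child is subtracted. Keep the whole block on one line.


difference() { translate([487, 465, 0]) cube([4661, 141, 2933]); translate([1351, 465, 1100]) cube([1150, 141, 1207]); }


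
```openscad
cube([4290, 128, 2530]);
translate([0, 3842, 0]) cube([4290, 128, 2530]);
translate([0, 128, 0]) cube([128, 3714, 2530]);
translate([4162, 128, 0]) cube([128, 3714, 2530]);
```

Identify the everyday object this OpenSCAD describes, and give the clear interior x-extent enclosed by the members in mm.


A house (or room) frame. The interior width is 4034 mm.

Four 2530 mm walls enclosing a rectangle with no floor or roof — a room or house frame. Outside width is 4290 mm and wall thickness is 128 mm, so the interior width is 4290 − 2 × 128 = 4034 mm.


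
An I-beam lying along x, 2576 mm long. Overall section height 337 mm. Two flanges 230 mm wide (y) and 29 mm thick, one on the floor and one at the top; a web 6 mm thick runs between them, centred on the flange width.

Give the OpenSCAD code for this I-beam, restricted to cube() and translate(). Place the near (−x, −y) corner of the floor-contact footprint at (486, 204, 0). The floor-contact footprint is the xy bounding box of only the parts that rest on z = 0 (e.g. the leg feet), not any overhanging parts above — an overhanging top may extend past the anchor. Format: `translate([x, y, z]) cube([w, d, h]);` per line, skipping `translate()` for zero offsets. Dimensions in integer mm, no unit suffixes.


translate([486, 204, 0]) cube([2576, 230, 29]);
translate([486, 316, 29]) cube([2576, 6, 279]);
translate([486, 204, 308]) cube([2576, 230, 29]);


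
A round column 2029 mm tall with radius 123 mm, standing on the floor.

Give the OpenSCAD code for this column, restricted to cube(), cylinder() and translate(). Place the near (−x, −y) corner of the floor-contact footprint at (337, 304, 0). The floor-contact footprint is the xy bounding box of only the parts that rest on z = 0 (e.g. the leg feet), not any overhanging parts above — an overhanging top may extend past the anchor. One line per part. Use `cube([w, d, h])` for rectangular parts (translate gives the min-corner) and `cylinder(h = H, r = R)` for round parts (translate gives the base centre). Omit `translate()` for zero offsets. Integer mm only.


translate([460, 427, 0]) cylinder(h = 2029, r = 123);


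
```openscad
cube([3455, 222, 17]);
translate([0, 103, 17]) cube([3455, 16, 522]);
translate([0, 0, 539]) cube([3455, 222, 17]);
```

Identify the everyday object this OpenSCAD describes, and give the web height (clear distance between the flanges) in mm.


An I-beam. The web height is 522 mm.

Two wide flanges with a thin centred web — an I-beam. Overall 556 mm minus two 17 mm flanges gives a web of 556 − 2·17 = 522 mm.


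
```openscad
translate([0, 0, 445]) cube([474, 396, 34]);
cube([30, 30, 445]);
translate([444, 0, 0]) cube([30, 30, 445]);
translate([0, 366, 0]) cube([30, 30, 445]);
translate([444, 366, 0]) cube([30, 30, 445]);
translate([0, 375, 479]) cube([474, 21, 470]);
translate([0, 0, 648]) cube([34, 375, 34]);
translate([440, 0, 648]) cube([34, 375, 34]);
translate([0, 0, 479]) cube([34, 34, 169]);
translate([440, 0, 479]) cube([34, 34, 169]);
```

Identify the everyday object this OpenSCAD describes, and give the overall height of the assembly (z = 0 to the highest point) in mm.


A chair. The overall height is 949 mm.

A slab on four corner posts with a tall panel at the back — a chair. The seat slab sits at z = 445 with thickness 34, and the 470 mm backrest starts at the seat top, so the overall height is 445 + 34 + 470 = 949 mm.


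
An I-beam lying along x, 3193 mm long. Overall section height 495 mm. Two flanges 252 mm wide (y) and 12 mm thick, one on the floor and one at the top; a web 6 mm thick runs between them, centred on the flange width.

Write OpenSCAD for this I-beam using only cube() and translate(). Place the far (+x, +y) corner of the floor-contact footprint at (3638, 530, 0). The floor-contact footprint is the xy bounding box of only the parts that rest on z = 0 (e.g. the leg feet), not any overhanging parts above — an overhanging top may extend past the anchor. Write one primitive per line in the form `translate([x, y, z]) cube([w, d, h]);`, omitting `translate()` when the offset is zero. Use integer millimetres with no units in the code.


translate([445, 278, 0]) cube([3193, 252, 12]);
translate([445, 401, 12]) cube([3193, 6, 471]);
translate([445, 278, 483]) cube([3193, 252, 12]);


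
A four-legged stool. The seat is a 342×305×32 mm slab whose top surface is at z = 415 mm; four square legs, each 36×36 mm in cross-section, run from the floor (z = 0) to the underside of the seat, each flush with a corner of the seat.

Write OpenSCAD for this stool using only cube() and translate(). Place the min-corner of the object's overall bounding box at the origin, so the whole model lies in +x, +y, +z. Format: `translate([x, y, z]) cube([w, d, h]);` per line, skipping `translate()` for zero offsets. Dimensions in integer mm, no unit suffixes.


translate([0, 0, 383]) cube([342, 305, 32]);
cube([36, 36, 383]);
translate([306, 0, 0]) cube([36, 36, 383]);
translate([0, 269, 0]) cube([36, 36, 383]);
translate([306, 269, 0]) cube([36, 36, 383]);


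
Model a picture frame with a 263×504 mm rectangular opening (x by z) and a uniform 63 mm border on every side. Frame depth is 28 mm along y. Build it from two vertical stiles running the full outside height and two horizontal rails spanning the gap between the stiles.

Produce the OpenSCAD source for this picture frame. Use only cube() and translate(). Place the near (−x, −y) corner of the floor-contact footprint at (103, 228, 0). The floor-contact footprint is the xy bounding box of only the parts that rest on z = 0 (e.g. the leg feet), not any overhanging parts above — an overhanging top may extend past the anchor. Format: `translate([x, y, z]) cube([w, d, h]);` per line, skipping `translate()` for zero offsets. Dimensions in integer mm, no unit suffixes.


translate([103, 228, 0]) cube([63, 28, 630]);
translate([429, 228, 0]) cube([63, 28, 630]);
translate([166, 228, 0]) cube([263, 28, 63]);
translate([166, 228, 567]) cube([263, 28, 63]);


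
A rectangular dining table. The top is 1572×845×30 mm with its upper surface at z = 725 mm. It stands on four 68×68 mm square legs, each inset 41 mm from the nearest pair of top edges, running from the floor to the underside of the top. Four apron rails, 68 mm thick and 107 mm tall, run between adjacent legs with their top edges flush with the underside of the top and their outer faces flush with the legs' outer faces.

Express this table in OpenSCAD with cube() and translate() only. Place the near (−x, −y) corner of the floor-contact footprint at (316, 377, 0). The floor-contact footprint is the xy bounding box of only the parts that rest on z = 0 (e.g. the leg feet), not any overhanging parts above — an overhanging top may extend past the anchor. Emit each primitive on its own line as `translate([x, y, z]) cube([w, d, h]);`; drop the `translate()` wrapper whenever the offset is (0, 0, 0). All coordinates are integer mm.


translate([275, 336, 695]) cube([1572, 845, 30]);
translate([316, 377, 0]) cube([68, 68, 695]);
translate([1738, 377, 0]) cube([68, 68, 695]);
translate([316, 1072, 0]) cube([68, 68, 695]);
translate([1738, 1072, 0]) cube([68, 68, 695]);
translate([384, 377, 588]) cube([1354, 68, 107]);
translate([384, 1072, 588]) cube([1354, 68, 107]);
translate([316, 445, 588]) cube([68, 627, 107]);
translate([1738, 445, 588]) cube([68, 627, 107]);


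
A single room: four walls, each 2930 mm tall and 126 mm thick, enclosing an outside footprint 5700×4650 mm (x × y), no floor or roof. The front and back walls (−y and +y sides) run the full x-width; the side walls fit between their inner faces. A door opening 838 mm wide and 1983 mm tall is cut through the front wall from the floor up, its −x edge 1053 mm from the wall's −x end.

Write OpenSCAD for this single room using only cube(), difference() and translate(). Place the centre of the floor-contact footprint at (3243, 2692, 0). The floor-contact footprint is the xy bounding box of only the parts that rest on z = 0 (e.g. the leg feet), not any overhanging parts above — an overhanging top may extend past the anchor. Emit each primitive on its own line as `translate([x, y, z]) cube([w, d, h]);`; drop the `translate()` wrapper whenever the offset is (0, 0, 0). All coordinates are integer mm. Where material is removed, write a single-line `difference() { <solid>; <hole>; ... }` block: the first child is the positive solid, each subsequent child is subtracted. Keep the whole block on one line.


difference() { translate([393, 367, 0]) cube([5700, 126, 2930]); translate([1446, 367, 0]) cube([838, 126, 1983]); }
translate([393, 4891, 0]) cube([5700, 126, 2930]);
translate([393, 493, 0]) cube([126, 4398, 2930]);
translate([5967, 493, 0]) cube([126, 4398, 2930]);


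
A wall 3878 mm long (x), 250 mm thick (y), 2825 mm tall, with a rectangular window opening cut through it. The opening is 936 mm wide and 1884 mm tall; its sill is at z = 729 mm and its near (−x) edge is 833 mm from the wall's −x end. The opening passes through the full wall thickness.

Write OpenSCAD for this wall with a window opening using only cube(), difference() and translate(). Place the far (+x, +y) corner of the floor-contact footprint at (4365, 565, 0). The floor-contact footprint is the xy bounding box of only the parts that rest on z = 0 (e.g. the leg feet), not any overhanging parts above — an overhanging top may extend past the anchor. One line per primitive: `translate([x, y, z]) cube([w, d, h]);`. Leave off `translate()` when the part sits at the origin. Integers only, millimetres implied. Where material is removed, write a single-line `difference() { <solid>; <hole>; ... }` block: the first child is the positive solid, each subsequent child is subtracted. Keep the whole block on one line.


difference() { translate([487, 315, 0]) cube([3878, 250, 2825]); translate([1320, 315, 729]) cube([936, 250, 1884]); }


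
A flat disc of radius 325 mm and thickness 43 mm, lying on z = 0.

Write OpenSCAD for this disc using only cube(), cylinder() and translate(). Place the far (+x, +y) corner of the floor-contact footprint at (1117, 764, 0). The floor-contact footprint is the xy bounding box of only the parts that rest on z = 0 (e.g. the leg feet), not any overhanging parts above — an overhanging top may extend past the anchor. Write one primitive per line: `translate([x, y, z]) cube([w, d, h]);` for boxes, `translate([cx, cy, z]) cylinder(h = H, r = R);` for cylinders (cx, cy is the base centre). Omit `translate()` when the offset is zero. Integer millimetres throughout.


translate([792, 439, 0]) cylinder(h = 43, r = 325);


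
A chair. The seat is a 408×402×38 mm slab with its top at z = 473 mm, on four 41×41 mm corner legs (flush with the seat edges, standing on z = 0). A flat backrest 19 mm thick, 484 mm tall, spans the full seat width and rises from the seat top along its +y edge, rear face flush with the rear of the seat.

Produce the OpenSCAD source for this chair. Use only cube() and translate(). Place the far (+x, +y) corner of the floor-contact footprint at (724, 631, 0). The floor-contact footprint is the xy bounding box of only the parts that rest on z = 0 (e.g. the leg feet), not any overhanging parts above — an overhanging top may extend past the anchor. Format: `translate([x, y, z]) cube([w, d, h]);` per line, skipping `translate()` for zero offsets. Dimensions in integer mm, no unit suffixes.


// leg_h = 473 - 38 = 435
translate([316, 229, 435]) cube([408, 402, 38]);
translate([316, 229, 0]) cube([41, 41, 435]);
translate([683, 229, 0]) cube([41, 41, 435]);
translate([316, 590, 0]) cube([41, 41, 435]);
translate([683, 590, 0]) cube([41, 41, 435]);
translate([316, 612, 473]) cube([408, 19, 484]);


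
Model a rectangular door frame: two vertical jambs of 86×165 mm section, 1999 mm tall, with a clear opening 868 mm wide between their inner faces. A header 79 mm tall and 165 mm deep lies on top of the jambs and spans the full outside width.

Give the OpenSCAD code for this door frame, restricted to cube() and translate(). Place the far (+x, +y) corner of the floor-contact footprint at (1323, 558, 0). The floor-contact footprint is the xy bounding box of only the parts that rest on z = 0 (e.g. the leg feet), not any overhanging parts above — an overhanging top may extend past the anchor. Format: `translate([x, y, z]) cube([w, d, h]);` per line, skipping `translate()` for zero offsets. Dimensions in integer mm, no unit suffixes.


translate([283, 393, 0]) cube([86, 165, 1999]);
translate([1237, 393, 0]) cube([86, 165, 1999]);
translate([283, 393, 1999]) cube([1040, 165, 79]);


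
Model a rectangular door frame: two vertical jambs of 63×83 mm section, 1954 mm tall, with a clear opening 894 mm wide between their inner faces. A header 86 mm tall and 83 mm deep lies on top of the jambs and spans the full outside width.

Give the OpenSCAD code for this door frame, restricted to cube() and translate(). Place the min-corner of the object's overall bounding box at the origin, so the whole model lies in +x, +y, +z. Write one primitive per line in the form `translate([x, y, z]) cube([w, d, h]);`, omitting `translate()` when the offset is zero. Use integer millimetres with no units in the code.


cube([63, 83, 1954]);
translate([957, 0, 0]) cube([63, 83, 1954]);
translate([0, 0, 1954]) cube([1020, 83, 86]);


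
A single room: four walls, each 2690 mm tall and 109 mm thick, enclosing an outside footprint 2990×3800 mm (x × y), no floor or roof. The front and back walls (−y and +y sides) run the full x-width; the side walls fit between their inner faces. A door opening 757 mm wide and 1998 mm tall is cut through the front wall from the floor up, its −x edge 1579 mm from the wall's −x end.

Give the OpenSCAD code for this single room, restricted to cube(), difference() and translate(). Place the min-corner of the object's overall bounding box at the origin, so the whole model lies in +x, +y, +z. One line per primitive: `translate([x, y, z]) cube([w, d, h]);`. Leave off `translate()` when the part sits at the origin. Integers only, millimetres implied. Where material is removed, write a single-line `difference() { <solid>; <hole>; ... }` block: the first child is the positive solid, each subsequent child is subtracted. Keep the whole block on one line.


difference() { cube([2990, 109, 2690]); translate([1579, 0, 0]) cube([757, 109, 1998]); }
translate([0, 3691, 0]) cube([2990, 109, 2690]);
translate([0, 109, 0]) cube([109, 3582, 2690]);
translate([2881, 109, 0]) cube([109, 3582, 2690]);


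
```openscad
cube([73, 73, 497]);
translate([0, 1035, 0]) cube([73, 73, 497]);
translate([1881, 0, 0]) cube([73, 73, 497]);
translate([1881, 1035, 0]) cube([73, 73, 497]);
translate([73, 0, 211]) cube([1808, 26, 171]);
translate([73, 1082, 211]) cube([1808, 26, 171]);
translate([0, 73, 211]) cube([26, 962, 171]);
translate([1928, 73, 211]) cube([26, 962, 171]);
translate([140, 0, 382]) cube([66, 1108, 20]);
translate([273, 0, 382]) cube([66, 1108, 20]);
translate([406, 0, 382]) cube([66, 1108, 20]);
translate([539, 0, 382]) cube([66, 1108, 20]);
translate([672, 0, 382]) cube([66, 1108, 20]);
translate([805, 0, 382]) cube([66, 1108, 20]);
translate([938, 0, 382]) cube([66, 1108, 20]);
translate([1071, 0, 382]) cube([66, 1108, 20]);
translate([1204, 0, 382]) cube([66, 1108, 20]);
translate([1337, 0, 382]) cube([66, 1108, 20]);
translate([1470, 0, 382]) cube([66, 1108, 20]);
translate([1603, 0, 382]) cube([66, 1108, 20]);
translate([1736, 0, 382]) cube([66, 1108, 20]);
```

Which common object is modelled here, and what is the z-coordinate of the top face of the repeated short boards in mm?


A bed frame. The slat-top height is 402 mm.

Four posts, four rails, and a row of slats — a bed frame. Slats sit on the rails at z = 211 + 171 = 382; with slat thickness 20, the top is 402 mm.


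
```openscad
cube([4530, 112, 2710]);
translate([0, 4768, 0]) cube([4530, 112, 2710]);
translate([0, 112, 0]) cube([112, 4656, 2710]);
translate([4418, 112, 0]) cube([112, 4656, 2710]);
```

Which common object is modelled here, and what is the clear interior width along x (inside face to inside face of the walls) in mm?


A house (or room) frame. The interior width is 4306 mm.

Four 2710 mm walls enclosing a rectangle with no floor or roof — a room or house frame. Outside width is 4530 mm and wall thickness is 112 mm, so the interior width is 4530 − 2 × 112 = 4306 mm.


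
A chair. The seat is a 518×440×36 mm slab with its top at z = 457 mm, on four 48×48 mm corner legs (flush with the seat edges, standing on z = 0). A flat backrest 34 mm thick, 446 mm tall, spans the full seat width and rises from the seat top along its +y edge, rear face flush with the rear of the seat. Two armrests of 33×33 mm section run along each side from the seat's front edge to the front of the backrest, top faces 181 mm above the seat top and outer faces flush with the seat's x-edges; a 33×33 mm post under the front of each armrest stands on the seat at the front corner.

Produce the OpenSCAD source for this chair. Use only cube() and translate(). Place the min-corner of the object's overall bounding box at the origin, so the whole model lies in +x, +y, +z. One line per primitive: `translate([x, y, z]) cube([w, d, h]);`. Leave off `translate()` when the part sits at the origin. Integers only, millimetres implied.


translate([0, 0, 421]) cube([518, 440, 36]);
cube([48, 48, 421]);
translate([470, 0, 0]) cube([48, 48, 421]);
translate([0, 392, 0]) cube([48, 48, 421]);
translate([470, 392, 0]) cube([48, 48, 421]);
translate([0, 406, 457]) cube([518, 34, 446]);
translate([0, 0, 605]) cube([33, 406, 33]);
translate([485, 0, 605]) cube([33, 406, 33]);
translate([0, 0, 457]) cube([33, 33, 148]);
translate([485, 0, 457]) cube([33, 33, 148]);


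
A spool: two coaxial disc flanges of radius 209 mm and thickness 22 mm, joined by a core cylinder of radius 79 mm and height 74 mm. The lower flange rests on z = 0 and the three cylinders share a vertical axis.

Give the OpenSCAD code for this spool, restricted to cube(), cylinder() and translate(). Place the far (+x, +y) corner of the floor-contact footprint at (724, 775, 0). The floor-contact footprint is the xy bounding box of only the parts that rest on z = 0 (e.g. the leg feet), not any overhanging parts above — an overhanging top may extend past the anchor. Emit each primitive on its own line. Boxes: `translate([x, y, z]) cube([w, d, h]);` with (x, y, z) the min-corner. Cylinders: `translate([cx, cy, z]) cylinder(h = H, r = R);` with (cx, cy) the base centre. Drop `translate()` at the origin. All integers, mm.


translate([515, 566, 0]) cylinder(h = 22, r = 209);
translate([515, 566, 22]) cylinder(h = 74, r = 79);
translate([515, 566, 96]) cylinder(h = 22, r = 209);


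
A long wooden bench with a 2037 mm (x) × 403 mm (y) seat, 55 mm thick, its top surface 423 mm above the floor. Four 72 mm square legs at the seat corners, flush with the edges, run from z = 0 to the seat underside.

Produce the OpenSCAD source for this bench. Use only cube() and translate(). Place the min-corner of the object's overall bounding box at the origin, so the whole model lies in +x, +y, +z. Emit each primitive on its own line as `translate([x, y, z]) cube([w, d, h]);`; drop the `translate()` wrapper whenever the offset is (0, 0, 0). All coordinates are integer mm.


translate([0, 0, 368]) cube([2037, 403, 55]);
cube([72, 72, 368]);
translate([0, 331, 0]) cube([72, 72, 368]);
translate([1965, 0, 0]) cube([72, 72, 368]);
translate([1965, 331, 0]) cube([72, 72, 368]);


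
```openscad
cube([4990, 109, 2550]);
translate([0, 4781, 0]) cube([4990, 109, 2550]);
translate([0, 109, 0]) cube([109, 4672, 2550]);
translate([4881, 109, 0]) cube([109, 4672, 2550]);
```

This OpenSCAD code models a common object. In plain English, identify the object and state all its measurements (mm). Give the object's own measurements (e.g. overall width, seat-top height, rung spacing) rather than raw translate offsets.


The wall frame of a small rectangular building: four walls, each 2550 mm tall and 109 mm thick, enclosing a footprint 4990 mm (x) by 4890 mm (y) outside-to-outside, with no floor or roof. The front and back walls (the −y and +y sides) span the full width; the two side walls fit between them.


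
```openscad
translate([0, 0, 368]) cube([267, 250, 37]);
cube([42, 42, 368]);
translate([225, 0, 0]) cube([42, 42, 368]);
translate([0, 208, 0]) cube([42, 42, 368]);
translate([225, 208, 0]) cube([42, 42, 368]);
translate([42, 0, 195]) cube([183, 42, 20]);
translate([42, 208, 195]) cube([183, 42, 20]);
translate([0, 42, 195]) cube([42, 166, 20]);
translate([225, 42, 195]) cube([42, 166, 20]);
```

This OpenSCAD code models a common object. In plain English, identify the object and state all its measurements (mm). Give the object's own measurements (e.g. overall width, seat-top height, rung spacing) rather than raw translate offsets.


A four-legged stool. The seat is a 267×250×37 mm slab whose top surface is at z = 405 mm; four square legs, each 42×42 mm in cross-section, run from the floor (z = 0) to the underside of the seat, each flush with a corner of the seat. Four stretchers, 42 mm wide and 20 mm tall, connect adjacent legs with their undersides at z = 195 mm, each running between the inner faces of the legs it joins and aligned with the legs' outer faces on the other axis.


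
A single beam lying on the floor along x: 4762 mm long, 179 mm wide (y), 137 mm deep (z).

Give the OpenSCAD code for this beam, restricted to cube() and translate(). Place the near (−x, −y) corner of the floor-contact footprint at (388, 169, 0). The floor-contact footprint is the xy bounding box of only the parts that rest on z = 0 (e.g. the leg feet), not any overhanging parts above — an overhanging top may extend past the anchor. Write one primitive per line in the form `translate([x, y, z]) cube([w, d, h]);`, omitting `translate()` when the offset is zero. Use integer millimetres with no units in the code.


translate([388, 169, 0]) cube([4762, 179, 137]);


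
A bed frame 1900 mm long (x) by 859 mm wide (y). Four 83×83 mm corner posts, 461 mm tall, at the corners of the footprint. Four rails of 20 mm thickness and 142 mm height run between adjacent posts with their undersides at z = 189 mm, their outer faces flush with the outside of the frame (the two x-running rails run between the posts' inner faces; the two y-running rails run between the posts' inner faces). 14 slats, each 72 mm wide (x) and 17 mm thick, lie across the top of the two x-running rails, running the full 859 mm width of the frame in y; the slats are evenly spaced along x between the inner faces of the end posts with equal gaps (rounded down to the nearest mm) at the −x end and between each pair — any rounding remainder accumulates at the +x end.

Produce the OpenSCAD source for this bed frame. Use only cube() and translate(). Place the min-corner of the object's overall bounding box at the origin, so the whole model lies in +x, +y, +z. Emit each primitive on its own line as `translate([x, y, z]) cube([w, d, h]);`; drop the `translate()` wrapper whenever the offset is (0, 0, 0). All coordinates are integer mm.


cube([83, 83, 461]);
translate([0, 776, 0]) cube([83, 83, 461]);
translate([1817, 0, 0]) cube([83, 83, 461]);
translate([1817, 776, 0]) cube([83, 83, 461]);
translate([83, 0, 189]) cube([1734, 20, 142]);
translate([83, 839, 189]) cube([1734, 20, 142]);
translate([0, 83, 189]) cube([20, 693, 142]);
translate([1880, 83, 189]) cube([20, 693, 142]);
translate([131, 0, 331]) cube([72, 859, 17]);
translate([251, 0, 331]) cube([72, 859, 17]);
translate([371, 0, 331]) cube([72, 859, 17]);
translate([491, 0, 331]) cube([72, 859, 17]);
translate([611, 0, 331]) cube([72, 859, 17]);
translate([731, 0, 331]) cube([72, 859, 17]);
translate([851, 0, 331]) cube([72, 859, 17]);
translate([971, 0, 331]) cube([72, 859, 17]);
translate([1091, 0, 331]) cube([72, 859, 17]);
translate([1211, 0, 331]) cube([72, 859, 17]);
translate([1331, 0, 331]) cube([72, 859, 17]);
translate([1451, 0, 331]) cube([72, 859, 17]);
translate([1571, 0, 331]) cube([72, 859, 17]);
translate([1691, 0, 331]) cube([72, 859, 17]);


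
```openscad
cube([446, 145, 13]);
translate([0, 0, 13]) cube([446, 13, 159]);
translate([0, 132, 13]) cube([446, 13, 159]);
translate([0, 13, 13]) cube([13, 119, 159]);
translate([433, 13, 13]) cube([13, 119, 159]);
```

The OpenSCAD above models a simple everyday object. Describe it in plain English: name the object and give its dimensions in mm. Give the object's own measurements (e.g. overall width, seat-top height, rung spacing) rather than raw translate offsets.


An open-topped rectangular box: outside dimensions 446×145×172 mm, with a uniform wall and base thickness of 13 mm. The base is a full 446×145 slab on the floor; four walls sit on top of the base. The front and back walls (the −y and +y sides) span the full width; the two side walls fit between them.


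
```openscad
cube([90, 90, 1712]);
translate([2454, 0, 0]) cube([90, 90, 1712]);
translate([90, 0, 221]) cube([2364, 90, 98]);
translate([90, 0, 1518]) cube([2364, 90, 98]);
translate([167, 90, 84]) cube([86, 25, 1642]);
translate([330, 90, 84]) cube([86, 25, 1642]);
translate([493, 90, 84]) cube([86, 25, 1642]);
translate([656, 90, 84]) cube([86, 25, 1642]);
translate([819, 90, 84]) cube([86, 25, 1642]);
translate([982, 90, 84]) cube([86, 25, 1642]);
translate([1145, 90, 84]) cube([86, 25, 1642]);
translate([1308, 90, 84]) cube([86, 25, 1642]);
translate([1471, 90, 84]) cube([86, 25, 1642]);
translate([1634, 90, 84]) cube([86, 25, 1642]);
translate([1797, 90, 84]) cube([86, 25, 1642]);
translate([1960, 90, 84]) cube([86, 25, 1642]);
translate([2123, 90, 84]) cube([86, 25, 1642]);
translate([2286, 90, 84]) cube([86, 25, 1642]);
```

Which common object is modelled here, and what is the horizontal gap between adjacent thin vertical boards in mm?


A fence section. The picket gap is 77 mm.

Two posts, two rails, 14 pickets — a fence section. Span 2364 mm holds 14 pickets of 86 mm with 15 equal gaps: ⌊(2364 − 14·86) / 15⌋ = 77 mm.


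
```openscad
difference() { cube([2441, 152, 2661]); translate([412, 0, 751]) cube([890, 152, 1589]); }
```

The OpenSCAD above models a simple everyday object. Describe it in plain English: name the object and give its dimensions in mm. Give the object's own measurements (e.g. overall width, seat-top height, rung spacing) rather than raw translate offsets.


A wall 2441 mm long (x), 152 mm thick (y), 2661 mm tall, with a rectangular window opening cut through it. The opening is 890 mm wide and 1589 mm tall; its sill is at z = 751 mm and its near (−x) edge is 412 mm from the wall's −x end. The opening passes through the full wall thickness.


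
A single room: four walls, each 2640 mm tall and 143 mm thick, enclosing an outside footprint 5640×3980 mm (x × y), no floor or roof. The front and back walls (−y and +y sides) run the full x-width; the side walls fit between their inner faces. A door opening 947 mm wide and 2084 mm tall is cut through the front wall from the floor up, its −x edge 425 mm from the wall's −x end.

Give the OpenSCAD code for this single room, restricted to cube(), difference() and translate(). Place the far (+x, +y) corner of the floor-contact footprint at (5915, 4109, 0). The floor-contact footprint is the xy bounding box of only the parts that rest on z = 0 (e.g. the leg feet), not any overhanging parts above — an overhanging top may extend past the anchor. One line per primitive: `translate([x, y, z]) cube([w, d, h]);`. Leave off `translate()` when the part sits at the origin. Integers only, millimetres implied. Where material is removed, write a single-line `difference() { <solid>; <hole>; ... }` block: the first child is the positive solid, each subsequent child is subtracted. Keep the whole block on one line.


difference() { translate([275, 129, 0]) cube([5640, 143, 2640]); translate([700, 129, 0]) cube([947, 143, 2084]); }
translate([275, 3966, 0]) cube([5640, 143, 2640]);
translate([275, 272, 0]) cube([143, 3694, 2640]);
translate([5772, 272, 0]) cube([143, 3694, 2640]);


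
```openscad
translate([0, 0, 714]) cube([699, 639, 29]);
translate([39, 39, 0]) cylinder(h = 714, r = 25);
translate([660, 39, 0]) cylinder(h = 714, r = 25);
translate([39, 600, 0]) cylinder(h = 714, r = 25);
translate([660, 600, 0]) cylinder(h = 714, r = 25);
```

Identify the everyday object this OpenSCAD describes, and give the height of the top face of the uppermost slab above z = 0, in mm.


A table. The table height is 743 mm.

A 699×639×29 slab sits at z = 714 on four Ø50 mm round legs — a table. The top surface is at 714 + 29 = 743 mm.


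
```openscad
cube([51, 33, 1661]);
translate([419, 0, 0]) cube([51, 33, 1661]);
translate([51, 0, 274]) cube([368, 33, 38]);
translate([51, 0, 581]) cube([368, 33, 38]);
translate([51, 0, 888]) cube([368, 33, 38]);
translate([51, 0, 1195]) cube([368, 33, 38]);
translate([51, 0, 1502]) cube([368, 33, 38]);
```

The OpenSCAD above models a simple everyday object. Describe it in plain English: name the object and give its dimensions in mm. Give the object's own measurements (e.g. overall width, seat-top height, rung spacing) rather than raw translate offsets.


A straight ladder. Two 51×33 mm vertical rails, 1661 mm tall, stand 470 mm apart (outside-to-outside) with their front faces coplanar on the −y side. 5 rungs, each 33 mm deep and 38 mm tall, span between the inner faces of the rails, front faces flush with the rails. The lowest rung's underside is at z = 274 mm and rungs are spaced 307 mm apart (underside to underside).


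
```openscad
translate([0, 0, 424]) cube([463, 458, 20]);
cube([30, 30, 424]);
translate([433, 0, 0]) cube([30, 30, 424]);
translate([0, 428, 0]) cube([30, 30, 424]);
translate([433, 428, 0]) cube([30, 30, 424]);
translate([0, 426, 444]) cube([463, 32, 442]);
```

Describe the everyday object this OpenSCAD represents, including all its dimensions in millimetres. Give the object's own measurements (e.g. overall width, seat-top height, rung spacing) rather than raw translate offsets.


A chair. The seat is a 463×458×20 mm slab with its top at z = 444 mm, on four 30×30 mm corner legs (flush with the seat edges, standing on z = 0). A flat backrest 32 mm thick, 442 mm tall, spans the full seat width and rises from the seat top along its +y edge, rear face flush with the rear of the seat.


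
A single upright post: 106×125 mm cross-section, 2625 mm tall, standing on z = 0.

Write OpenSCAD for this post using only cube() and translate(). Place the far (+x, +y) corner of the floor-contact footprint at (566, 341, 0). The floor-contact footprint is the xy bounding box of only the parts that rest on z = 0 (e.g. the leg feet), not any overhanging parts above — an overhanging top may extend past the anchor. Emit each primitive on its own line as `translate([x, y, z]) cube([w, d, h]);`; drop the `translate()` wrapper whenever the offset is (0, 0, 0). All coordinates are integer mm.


translate([460, 216, 0]) cube([106, 125, 2625]);


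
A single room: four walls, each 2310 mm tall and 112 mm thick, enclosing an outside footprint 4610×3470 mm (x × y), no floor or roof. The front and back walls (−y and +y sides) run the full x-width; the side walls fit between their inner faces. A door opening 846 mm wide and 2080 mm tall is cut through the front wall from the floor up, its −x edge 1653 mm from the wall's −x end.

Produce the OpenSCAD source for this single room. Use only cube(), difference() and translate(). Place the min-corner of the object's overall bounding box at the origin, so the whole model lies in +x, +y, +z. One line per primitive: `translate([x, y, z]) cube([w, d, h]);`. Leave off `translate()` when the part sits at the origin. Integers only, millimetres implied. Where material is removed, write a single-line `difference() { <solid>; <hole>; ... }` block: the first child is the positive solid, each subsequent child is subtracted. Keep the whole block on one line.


difference() { cube([4610, 112, 2310]); translate([1653, 0, 0]) cube([846, 112, 2080]); }
translate([0, 3358, 0]) cube([4610, 112, 2310]);
translate([0, 112, 0]) cube([112, 3246, 2310]);
translate([4498, 112, 0]) cube([112, 3246, 2310]);


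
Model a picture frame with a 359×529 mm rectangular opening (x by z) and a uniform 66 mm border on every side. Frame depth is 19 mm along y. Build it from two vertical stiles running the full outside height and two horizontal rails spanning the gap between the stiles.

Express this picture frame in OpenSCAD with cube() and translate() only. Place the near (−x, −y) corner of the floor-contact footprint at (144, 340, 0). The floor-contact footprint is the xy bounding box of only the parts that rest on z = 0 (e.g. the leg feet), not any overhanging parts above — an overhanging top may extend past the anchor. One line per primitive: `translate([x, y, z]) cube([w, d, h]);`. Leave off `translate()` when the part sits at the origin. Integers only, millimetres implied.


translate([144, 340, 0]) cube([66, 19, 661]);
translate([569, 340, 0]) cube([66, 19, 661]);
translate([210, 340, 0]) cube([359, 19, 66]);
translate([210, 340, 595]) cube([359, 19, 66]);


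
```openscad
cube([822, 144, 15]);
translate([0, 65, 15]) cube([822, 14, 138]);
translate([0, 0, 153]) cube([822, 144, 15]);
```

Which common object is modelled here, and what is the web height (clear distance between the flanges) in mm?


An I-beam. The web height is 138 mm.

Two wide flanges with a thin centred web — an I-beam. Overall 168 mm minus two 15 mm flanges gives a web of 168 − 2·15 = 138 mm.


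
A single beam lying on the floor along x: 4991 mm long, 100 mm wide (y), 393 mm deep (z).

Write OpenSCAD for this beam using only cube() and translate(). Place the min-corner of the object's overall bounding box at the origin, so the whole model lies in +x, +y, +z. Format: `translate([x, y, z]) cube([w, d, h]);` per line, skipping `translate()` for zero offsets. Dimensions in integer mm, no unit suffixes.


cube([4991, 100, 393]);
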